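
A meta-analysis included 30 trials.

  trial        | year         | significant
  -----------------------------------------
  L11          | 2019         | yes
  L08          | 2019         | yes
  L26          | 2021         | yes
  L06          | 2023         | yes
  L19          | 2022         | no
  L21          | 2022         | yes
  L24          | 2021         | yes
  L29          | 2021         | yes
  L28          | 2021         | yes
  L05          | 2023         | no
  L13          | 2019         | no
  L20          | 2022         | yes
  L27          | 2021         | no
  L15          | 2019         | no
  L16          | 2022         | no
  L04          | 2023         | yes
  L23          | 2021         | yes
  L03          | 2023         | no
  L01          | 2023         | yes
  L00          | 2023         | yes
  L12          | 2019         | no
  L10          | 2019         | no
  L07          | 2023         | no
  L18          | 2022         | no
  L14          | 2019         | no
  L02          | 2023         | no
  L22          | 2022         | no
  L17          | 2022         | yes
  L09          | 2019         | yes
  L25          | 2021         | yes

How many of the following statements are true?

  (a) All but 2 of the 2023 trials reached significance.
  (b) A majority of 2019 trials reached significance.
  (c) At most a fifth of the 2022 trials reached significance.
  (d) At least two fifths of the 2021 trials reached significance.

1

(a) 2023: |A| = 8, |A ∩ B| = 4; needs |A ∖ B| = 2 — false.
(b) 2019: |A| = 8, |A ∩ B| = 3; needs |A ∩ B| > |A ∖ B| — false.
(c) 2022: |A| = 7, |A ∩ B| = 3; needs |A ∩ B| / |A| ≤ 1/5 — false.
(d) 2021: |A| = 7, |A ∩ B| = 6; needs |A ∩ B| / |A| ≥ 2/5 — true.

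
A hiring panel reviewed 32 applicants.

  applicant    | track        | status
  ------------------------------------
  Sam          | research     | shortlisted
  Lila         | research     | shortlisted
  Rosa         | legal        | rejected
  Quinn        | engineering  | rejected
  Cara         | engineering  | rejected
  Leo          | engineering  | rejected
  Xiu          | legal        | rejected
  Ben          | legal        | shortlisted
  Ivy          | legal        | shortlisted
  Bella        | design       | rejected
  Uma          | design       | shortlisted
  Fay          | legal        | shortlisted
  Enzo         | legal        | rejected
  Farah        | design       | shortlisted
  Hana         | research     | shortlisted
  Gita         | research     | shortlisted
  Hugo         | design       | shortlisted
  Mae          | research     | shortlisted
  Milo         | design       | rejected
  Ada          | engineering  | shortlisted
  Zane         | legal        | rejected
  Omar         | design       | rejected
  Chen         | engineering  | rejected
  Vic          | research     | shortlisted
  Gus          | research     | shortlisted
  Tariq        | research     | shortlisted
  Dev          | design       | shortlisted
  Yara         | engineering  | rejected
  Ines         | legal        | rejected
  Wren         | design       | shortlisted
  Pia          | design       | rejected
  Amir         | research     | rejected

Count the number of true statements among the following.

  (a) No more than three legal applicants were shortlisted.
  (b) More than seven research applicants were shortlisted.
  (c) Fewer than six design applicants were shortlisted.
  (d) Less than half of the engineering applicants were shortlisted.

(a) legal: |A| = 8, |A ∩ B| = 3; needs |A ∩ B| ≤ 3 — true.
(b) research: |A| = 9, |A ∩ B| = 8; needs |A ∩ B| > 7 — true.
(c) design: |A| = 9, |A ∩ B| = 5; needs |A ∩ B| < 6 — true.
(d) engineering: |A| = 6, |A ∩ B| = 1; needs |A ∩ B| < |A ∖ B| — true.

4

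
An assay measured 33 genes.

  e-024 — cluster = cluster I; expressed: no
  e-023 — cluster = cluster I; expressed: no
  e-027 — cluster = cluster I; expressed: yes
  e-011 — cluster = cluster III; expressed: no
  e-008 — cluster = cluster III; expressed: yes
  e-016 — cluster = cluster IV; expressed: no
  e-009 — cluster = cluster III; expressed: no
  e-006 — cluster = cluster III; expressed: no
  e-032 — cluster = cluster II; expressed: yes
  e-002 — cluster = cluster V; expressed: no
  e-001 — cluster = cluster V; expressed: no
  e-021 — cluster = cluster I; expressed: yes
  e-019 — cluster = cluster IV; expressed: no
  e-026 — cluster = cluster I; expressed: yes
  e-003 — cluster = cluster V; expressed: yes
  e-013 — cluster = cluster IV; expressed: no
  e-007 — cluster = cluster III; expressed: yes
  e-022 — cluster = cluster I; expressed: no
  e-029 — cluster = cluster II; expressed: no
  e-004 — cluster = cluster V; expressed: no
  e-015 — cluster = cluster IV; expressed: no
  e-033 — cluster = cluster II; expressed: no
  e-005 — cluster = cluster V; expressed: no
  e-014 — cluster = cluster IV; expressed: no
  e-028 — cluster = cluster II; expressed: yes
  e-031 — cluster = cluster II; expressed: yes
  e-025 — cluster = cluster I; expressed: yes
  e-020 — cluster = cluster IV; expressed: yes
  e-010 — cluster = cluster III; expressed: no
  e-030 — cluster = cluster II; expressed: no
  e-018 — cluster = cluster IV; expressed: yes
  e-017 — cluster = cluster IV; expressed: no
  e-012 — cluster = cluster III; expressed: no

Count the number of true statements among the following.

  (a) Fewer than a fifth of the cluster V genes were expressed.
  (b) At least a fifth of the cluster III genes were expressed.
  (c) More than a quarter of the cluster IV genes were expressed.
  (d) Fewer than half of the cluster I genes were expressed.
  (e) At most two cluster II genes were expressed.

1

(a) cluster V: |A| = 5, |A ∩ B| = 1; needs |A ∩ B| / |A| < 1/5 — false.
(b) cluster III: |A| = 7, |A ∩ B| = 2; needs |A ∩ B| / |A| ≥ 1/5 — true.
(c) cluster IV: |A| = 8, |A ∩ B| = 2; needs |A ∩ B| / |A| > 1/4 — false.
(d) cluster I: |A| = 7, |A ∩ B| = 4; needs |A ∩ B| < |A ∖ B| — false.
(e) cluster II: |A| = 6, |A ∩ B| = 3; needs |A ∩ B| ≤ 2 — false.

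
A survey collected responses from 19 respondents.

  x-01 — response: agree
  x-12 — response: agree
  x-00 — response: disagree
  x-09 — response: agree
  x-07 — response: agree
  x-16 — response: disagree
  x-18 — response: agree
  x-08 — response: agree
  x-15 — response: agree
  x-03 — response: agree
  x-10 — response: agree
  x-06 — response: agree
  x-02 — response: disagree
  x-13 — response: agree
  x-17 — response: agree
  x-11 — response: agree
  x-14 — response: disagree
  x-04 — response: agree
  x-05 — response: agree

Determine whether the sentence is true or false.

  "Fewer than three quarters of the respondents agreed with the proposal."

The determiner here denotes the relation: |A ∩ B| / |A| < 3/4.
|A| = 19, |A ∩ B| = 15, |A ∖ B| = 4.
|A ∩ B|/|A| = 15/19, so the statement is false.

False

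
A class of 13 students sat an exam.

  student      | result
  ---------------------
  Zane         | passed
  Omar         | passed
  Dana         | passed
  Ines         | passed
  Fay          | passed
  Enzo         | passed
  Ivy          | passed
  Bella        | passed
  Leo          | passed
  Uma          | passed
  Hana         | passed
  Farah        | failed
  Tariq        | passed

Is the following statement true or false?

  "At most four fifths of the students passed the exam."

False

'At most four fifths of the students passed the exam' holds iff |A ∩ B| / |A| ≤ 4/5.
A (the restrictor) = {Zane, Omar, Dana, Ines, Fay, Enzo, Ivy, Bella, Leo, Uma, Hana, Farah, Tariq}, |A| = 13.
A ∩ B = {Zane, Omar, Dana, Ines, Fay, Enzo, Ivy, Bella, Leo, Uma, Hana, Tariq}, so |A ∩ B| = 12.
A ∖ B = {Farah}, so |A ∖ B| = 1.
|A ∩ B|/|A| = 12/13, so the statement is false.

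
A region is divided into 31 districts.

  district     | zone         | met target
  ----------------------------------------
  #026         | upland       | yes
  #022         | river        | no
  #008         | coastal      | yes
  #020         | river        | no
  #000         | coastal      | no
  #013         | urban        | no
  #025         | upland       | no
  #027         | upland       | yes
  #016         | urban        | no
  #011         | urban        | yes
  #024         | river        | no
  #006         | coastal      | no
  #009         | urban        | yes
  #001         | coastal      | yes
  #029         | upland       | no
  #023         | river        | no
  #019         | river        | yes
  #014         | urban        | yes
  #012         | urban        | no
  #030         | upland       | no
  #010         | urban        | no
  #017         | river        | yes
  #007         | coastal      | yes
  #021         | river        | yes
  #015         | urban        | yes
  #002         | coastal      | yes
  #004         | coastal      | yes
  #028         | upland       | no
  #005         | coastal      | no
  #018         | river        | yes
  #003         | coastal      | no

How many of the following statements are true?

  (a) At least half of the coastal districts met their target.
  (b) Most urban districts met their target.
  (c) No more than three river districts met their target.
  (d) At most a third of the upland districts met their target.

2

(a) coastal: |A| = 9, |A ∩ B| = 5; needs |A ∩ B| ≥ |A ∖ B| — true.
(b) urban: |A| = 8, |A ∩ B| = 4; needs |A ∩ B| > |A ∖ B| — false.
(c) river: |A| = 8, |A ∩ B| = 4; needs |A ∩ B| ≤ 3 — false.
(d) upland: |A| = 6, |A ∩ B| = 2; needs |A ∩ B| / |A| ≤ 1/3 — true.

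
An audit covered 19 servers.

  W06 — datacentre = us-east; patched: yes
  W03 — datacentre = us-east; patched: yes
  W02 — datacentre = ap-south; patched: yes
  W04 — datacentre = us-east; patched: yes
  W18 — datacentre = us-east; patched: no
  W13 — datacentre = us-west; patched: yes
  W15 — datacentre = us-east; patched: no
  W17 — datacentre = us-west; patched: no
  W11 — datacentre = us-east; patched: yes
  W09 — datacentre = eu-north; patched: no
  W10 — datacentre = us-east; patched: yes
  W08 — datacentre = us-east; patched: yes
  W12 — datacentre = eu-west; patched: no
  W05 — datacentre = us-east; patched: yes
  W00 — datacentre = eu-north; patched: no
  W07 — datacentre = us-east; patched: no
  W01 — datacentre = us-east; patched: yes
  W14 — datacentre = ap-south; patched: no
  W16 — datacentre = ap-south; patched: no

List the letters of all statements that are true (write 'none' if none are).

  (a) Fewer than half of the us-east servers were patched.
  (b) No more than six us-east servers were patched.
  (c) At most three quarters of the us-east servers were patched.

(c)

|A| = 11, |A ∩ B| = 8, |A ∖ B| = 3.
(a) |A ∩ B| < |A ∖ B|: fails.
(b) |A ∩ B| ≤ 6: fails.
(c) |A ∩ B| / |A| ≤ 3/4: holds.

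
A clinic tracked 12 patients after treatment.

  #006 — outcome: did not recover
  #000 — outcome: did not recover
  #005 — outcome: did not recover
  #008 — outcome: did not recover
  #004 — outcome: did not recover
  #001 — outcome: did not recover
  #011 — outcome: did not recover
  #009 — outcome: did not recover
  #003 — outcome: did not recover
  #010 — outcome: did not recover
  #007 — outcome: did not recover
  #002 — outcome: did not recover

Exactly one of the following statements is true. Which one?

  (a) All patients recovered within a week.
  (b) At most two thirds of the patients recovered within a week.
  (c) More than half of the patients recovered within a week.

(b)

|A| = 12, |A ∩ B| = 0, |A ∖ B| = 12.
(a) requires A ⊆ B, i.e. every element of A is in B (|A ∖ B| = 0): false.
(b) requires |A ∩ B| / |A| ≤ 2/3: true.
(c) requires |A ∩ B| > |A ∖ B|: false.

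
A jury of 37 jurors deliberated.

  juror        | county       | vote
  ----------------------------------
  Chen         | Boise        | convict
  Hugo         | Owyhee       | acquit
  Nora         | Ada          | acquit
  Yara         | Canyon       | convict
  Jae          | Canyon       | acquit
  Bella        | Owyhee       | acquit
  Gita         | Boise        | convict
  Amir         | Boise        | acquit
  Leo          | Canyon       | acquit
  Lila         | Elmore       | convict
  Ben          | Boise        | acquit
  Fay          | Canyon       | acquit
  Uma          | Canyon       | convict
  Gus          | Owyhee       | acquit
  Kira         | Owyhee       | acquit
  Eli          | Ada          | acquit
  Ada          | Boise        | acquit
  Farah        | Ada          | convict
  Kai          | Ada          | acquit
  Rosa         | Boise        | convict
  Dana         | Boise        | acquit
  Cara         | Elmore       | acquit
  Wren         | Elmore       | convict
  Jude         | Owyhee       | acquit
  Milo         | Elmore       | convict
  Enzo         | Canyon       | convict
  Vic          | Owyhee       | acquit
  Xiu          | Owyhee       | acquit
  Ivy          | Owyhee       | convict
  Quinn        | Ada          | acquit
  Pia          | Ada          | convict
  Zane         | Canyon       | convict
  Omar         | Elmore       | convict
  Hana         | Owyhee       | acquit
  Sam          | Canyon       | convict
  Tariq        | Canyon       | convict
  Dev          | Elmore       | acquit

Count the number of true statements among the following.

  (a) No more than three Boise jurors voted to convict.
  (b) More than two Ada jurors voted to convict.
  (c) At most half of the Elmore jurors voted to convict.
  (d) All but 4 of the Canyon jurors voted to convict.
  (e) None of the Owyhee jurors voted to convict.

(a) Boise: |A| = 7, |A ∩ B| = 3; needs |A ∩ B| ≤ 3 — true.
(b) Ada: |A| = 6, |A ∩ B| = 2; needs |A ∩ B| > 2 — false.
(c) Elmore: |A| = 6, |A ∩ B| = 4; needs |A ∩ B| ≤ |A ∖ B| — false.
(d) Canyon: |A| = 9, |A ∩ B| = 6; needs |A ∖ B| = 4 — false.
(e) Owyhee: |A| = 9, |A ∩ B| = 1; needs A ∩ B = ∅ (|A ∩ B| = 0) — false.

1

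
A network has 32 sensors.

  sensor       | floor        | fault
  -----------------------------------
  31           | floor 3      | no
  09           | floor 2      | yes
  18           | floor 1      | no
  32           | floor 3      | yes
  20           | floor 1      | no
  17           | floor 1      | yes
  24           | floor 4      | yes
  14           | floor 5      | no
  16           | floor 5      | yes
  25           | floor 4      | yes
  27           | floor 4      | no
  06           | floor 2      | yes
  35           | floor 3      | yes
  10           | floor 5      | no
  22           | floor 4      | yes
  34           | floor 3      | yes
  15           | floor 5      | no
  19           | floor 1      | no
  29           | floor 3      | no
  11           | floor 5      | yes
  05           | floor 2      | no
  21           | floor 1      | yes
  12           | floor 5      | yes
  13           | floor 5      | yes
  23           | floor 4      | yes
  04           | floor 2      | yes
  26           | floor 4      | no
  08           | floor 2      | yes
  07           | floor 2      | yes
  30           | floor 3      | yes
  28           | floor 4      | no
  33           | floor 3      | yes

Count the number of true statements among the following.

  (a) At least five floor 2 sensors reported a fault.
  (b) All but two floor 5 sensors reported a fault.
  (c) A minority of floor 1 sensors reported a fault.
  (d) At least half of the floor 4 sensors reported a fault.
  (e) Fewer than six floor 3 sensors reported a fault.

(a) floor 2: |A| = 6, |A ∩ B| = 5; needs |A ∩ B| ≥ 5 — true.
(b) floor 5: |A| = 7, |A ∩ B| = 4; needs |A ∖ B| = 2 — false.
(c) floor 1: |A| = 5, |A ∩ B| = 2; needs |A ∩ B| < |A ∖ B| — true.
(d) floor 4: |A| = 7, |A ∩ B| = 4; needs |A ∩ B| ≥ |A ∖ B| — true.
(e) floor 3: |A| = 7, |A ∩ B| = 5; needs |A ∩ B| < 6 — true.

4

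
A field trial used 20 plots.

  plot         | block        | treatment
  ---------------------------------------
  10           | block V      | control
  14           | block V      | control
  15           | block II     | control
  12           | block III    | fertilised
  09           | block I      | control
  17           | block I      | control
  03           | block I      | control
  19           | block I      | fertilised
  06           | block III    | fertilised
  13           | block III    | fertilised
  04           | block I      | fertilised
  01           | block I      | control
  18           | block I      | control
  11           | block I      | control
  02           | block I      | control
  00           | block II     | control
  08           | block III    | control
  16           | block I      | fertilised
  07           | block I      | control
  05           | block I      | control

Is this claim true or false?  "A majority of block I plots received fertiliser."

'A majority of block I plots received fertiliser' holds iff |A ∩ B| > |A ∖ B|.
A (the restrictor) = {09, 17, 03, 19, 04, 01, 18, 11, 02, 16, 07, 05}, |A| = 12.
A ∩ B = {19, 04, 16}, so |A ∩ B| = 3.
A ∖ B = {09, 17, 03, 01, 18, 11, 02, 07, 05}, so |A ∖ B| = 9.
3 < 9, so the statement is false.

False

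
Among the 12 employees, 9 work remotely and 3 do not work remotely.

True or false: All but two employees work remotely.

'All but two employees work remotely' holds iff |A ∖ B| = 2.
|A| = 12, |A ∩ B| = 9, |A ∖ B| = 3.
|A ∖ B| = 3, so the statement is false.

False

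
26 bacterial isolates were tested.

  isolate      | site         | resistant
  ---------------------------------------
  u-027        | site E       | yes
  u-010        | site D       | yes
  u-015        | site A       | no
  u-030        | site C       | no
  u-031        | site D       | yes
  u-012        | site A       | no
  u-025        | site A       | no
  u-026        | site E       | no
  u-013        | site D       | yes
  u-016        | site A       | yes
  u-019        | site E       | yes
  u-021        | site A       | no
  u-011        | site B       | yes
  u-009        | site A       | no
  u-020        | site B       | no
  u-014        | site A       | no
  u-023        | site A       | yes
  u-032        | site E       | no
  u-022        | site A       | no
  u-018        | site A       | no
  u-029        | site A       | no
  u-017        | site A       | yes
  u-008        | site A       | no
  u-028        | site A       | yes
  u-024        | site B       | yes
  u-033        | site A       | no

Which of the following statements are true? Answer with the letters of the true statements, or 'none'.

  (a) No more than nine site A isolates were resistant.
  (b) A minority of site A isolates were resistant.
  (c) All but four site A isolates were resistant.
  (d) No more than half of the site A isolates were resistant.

|A| = 15, |A ∩ B| = 4, |A ∖ B| = 11.
(a) |A ∩ B| ≤ 9: holds.
(b) |A ∩ B| < |A ∖ B|: holds.
(c) |A ∖ B| = 4: fails.
(d) |A ∩ B| ≤ |A ∖ B|: holds.

(a), (b), (d)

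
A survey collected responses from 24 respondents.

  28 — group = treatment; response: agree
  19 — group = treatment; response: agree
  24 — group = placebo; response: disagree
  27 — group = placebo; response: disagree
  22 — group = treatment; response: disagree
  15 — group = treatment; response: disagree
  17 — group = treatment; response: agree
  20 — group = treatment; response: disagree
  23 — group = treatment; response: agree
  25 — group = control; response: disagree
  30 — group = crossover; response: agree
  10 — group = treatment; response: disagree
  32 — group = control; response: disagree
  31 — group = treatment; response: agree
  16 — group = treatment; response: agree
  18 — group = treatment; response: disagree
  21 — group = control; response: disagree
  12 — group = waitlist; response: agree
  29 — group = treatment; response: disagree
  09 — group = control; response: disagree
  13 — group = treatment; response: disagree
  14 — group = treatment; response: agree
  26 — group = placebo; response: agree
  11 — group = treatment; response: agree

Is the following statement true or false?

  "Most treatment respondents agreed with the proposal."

Truth condition: |A ∩ B| > |A ∖ B|.
|A| = 15, |A ∩ B| = 8, |A ∖ B| = 7.
8 > 7, so the statement is true.

True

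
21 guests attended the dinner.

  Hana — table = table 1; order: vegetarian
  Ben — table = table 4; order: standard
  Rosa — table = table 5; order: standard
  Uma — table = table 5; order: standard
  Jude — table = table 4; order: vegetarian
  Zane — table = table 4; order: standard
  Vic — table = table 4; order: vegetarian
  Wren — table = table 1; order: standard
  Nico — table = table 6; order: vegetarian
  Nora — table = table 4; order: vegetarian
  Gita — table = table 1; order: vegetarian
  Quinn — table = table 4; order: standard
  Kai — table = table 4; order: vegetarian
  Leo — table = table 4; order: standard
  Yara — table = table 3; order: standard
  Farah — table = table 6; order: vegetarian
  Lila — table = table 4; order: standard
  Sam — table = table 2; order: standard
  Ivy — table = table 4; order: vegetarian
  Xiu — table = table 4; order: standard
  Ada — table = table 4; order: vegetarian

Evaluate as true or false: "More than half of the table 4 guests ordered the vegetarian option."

False

The determiner here denotes the relation: |A ∩ B| > |A ∖ B|.
A (the restrictor) = {Ben, Jude, Zane, Vic, Nora, Quinn, Kai, Leo, Lila, Ivy, Xiu, Ada}, |A| = 12.
A ∩ B = {Jude, Vic, Nora, Kai, Ivy, Ada}, so |A ∩ B| = 6.
A ∖ B = {Ben, Zane, Quinn, Leo, Lila, Xiu}, so |A ∖ B| = 6.
6 = 6, so the statement is false.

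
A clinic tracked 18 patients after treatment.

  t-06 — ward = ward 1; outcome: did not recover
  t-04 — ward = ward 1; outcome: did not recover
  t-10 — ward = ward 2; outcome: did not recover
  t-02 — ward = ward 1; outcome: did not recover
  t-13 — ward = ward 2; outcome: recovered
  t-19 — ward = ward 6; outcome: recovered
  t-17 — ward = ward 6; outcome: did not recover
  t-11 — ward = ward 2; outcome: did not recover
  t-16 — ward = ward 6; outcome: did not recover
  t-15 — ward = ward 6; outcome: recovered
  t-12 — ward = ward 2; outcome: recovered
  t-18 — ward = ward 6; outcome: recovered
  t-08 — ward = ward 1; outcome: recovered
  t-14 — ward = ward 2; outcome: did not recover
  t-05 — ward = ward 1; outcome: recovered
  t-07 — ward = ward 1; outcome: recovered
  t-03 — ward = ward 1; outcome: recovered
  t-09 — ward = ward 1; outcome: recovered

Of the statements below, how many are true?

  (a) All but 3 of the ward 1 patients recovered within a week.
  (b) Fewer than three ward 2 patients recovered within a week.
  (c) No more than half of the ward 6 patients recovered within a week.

(a) ward 1: |A| = 8, |A ∩ B| = 5; needs |A ∖ B| = 3 — true.
(b) ward 2: |A| = 5, |A ∩ B| = 2; needs |A ∩ B| < 3 — true.
(c) ward 6: |A| = 5, |A ∩ B| = 3; needs |A ∩ B| ≤ |A ∖ B| — false.

2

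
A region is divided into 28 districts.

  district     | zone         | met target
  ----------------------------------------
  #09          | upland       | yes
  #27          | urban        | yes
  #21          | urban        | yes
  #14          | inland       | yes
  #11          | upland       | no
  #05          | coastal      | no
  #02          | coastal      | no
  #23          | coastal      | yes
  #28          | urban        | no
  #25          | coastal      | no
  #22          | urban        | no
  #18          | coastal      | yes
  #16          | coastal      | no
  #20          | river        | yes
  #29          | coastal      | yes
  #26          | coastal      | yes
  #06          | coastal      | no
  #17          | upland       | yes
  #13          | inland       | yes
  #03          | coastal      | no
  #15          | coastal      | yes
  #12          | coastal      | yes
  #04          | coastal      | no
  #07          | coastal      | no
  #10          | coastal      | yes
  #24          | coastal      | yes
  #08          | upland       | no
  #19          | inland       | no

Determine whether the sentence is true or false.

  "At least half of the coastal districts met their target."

'At least half of the coastal districts met their target' holds iff |A ∩ B| ≥ |A ∖ B|.
|A| = 16, |A ∩ B| = 8, |A ∖ B| = 8.
8 = 8, so the statement is true.

True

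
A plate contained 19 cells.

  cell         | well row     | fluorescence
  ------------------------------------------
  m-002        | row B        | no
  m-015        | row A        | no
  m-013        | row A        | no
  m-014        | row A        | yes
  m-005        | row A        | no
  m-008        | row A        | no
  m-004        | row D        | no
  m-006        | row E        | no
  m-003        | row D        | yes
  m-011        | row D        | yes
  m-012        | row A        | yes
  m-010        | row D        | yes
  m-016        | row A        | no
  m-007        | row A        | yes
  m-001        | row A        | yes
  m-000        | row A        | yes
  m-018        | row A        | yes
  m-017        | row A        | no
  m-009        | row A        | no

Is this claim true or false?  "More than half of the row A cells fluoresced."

The determiner here denotes the relation: |A ∩ B| > |A ∖ B|.
A (the restrictor) = {m-015, m-013, m-014, m-005, m-008, m-012, m-016, m-007, m-001, m-000, m-018, m-017, m-009}, |A| = 13.
A ∩ B = {m-014, m-012, m-007, m-001, m-000, m-018}, so |A ∩ B| = 6.
A ∖ B = {m-015, m-013, m-005, m-008, m-016, m-017, m-009}, so |A ∖ B| = 7.
6 < 7, so the statement is false.

False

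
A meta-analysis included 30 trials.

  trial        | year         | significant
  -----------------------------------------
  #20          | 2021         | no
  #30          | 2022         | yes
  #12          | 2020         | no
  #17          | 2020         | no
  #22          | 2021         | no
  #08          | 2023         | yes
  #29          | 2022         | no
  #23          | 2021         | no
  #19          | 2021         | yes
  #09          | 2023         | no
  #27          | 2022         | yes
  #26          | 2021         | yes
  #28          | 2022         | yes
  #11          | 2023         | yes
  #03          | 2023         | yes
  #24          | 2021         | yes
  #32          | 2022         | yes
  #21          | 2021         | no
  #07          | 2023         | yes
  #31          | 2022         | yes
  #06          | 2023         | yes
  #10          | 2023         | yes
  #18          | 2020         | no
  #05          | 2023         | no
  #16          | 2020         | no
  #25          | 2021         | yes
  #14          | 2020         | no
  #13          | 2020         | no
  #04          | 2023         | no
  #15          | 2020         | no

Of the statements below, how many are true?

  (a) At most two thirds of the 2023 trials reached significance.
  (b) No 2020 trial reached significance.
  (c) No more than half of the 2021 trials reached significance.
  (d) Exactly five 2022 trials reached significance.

4

(a) 2023: |A| = 9, |A ∩ B| = 6; needs |A ∩ B| / |A| ≤ 2/3 — true.
(b) 2020: |A| = 7, |A ∩ B| = 0; needs A ∩ B = ∅ (|A ∩ B| = 0) — true.
(c) 2021: |A| = 8, |A ∩ B| = 4; needs |A ∩ B| ≤ |A ∖ B| — true.
(d) 2022: |A| = 6, |A ∩ B| = 5; needs |A ∩ B| = 5 — true.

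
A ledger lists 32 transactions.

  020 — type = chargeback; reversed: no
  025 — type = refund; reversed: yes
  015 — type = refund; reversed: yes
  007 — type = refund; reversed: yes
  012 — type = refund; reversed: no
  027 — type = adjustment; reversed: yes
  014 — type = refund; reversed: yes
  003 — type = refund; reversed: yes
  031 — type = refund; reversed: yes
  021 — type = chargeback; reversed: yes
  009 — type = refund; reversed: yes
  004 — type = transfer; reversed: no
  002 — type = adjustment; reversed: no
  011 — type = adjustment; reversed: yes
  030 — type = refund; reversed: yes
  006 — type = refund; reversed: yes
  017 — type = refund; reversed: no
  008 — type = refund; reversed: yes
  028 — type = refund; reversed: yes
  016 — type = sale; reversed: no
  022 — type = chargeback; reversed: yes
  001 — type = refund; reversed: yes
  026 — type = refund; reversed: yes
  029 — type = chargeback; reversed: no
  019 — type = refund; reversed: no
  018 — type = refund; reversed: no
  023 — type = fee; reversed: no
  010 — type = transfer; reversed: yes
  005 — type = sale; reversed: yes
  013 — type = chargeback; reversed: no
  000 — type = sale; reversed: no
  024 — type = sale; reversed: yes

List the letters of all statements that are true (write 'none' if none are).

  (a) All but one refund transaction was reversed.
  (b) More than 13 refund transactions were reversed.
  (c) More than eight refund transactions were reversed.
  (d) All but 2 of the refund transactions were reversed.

(c)

|A| = 17, |A ∩ B| = 13, |A ∖ B| = 4.
(a) |A ∖ B| = 1: fails.
(b) |A ∩ B| > 13: fails.
(c) |A ∩ B| > 8: holds.
(d) |A ∖ B| = 2: fails.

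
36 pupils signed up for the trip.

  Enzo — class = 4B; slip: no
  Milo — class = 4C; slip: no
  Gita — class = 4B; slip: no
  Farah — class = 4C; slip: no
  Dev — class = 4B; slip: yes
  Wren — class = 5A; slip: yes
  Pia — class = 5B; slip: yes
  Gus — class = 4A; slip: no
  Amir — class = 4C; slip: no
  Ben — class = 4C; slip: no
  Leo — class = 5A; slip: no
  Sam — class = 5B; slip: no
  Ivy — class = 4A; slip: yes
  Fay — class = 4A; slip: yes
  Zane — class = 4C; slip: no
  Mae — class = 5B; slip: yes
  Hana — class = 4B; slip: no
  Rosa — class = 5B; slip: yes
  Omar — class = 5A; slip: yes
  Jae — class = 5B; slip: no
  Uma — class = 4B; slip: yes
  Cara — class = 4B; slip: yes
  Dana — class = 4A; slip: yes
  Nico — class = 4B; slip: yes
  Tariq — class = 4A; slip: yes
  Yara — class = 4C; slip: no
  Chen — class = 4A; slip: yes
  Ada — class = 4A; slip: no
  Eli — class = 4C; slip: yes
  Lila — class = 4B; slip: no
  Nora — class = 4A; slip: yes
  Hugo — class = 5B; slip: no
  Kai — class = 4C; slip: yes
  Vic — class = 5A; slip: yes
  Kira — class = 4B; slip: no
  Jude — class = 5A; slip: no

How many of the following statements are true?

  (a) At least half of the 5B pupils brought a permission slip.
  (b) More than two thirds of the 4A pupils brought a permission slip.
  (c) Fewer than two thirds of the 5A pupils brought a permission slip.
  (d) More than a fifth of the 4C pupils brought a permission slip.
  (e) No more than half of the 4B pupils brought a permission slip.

(a) 5B: |A| = 6, |A ∩ B| = 3; needs |A ∩ B| ≥ |A ∖ B| — true.
(b) 4A: |A| = 8, |A ∩ B| = 6; needs |A ∩ B| / |A| > 2/3 — true.
(c) 5A: |A| = 5, |A ∩ B| = 3; needs |A ∩ B| / |A| < 2/3 — true.
(d) 4C: |A| = 8, |A ∩ B| = 2; needs |A ∩ B| / |A| > 1/5 — true.
(e) 4B: |A| = 9, |A ∩ B| = 4; needs |A ∩ B| ≤ |A ∖ B| — true.

5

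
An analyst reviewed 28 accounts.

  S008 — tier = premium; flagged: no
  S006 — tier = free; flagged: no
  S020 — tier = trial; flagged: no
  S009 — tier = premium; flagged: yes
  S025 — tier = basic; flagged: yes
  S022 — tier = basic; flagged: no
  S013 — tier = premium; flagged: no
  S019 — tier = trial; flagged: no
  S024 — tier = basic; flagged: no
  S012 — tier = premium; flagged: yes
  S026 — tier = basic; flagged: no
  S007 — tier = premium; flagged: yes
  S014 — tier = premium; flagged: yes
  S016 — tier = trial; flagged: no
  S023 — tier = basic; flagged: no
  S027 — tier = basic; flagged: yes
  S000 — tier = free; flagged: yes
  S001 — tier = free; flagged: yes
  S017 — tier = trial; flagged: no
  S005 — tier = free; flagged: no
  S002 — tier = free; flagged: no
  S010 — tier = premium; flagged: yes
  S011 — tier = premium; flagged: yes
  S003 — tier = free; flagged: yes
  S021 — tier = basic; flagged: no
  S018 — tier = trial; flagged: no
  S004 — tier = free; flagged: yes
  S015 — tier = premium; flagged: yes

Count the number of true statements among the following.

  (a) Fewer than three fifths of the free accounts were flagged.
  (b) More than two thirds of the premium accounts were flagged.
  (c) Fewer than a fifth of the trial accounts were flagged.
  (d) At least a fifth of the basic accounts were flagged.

4

(a) free: |A| = 7, |A ∩ B| = 4; needs |A ∩ B| / |A| < 3/5 — true.
(b) premium: |A| = 9, |A ∩ B| = 7; needs |A ∩ B| / |A| > 2/3 — true.
(c) trial: |A| = 5, |A ∩ B| = 0; needs |A ∩ B| / |A| < 1/5 — true.
(d) basic: |A| = 7, |A ∩ B| = 2; needs |A ∩ B| / |A| ≥ 1/5 — true.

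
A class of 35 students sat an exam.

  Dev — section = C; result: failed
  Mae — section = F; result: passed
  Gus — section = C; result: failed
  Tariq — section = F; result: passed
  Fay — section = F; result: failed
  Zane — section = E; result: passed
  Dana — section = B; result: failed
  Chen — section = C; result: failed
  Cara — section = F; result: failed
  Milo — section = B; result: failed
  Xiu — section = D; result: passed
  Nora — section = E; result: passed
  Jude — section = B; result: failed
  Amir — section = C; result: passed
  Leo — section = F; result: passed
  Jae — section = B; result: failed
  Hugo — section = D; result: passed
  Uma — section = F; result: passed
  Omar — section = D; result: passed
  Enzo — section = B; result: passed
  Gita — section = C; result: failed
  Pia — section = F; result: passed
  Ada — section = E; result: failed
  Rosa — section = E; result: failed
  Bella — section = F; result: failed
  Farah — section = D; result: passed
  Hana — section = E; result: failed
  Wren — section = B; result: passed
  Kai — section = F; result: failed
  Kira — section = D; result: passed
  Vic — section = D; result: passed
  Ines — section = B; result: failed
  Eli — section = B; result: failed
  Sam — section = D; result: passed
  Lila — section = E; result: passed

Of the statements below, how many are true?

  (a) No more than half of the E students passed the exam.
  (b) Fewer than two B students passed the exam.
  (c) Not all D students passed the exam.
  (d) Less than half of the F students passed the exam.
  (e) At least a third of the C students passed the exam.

1

(a) E: |A| = 6, |A ∩ B| = 3; needs |A ∩ B| ≤ |A ∖ B| — true.
(b) B: |A| = 8, |A ∩ B| = 2; needs |A ∩ B| < 2 — false.
(c) D: |A| = 7, |A ∩ B| = 7; needs A ⊄ B (|A ∖ B| ≥ 1) — false.
(d) F: |A| = 9, |A ∩ B| = 5; needs |A ∩ B| < |A ∖ B| — false.
(e) C: |A| = 5, |A ∩ B| = 1; needs |A ∩ B| / |A| ≥ 1/3 — false.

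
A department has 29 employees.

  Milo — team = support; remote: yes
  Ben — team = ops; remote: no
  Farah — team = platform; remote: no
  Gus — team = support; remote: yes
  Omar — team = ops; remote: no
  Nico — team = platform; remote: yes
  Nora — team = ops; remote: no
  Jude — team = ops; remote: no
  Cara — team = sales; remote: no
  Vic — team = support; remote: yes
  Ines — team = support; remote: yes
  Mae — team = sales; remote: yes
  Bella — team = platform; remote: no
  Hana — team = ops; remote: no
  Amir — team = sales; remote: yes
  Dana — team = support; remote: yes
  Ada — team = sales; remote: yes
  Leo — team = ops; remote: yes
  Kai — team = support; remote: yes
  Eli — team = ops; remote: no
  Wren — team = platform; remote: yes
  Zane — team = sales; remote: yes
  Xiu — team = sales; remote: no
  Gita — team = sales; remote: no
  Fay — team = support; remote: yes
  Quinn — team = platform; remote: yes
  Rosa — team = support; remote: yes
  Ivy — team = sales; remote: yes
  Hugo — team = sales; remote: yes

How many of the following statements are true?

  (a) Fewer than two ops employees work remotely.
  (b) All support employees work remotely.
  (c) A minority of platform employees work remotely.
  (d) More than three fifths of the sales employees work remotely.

3

(a) ops: |A| = 7, |A ∩ B| = 1; needs |A ∩ B| < 2 — true.
(b) support: |A| = 8, |A ∩ B| = 8; needs A ⊆ B, i.e. every element of A is in B (|A ∖ B| = 0) — true.
(c) platform: |A| = 5, |A ∩ B| = 3; needs |A ∩ B| < |A ∖ B| — false.
(d) sales: |A| = 9, |A ∩ B| = 6; needs |A ∩ B| / |A| > 3/5 — true.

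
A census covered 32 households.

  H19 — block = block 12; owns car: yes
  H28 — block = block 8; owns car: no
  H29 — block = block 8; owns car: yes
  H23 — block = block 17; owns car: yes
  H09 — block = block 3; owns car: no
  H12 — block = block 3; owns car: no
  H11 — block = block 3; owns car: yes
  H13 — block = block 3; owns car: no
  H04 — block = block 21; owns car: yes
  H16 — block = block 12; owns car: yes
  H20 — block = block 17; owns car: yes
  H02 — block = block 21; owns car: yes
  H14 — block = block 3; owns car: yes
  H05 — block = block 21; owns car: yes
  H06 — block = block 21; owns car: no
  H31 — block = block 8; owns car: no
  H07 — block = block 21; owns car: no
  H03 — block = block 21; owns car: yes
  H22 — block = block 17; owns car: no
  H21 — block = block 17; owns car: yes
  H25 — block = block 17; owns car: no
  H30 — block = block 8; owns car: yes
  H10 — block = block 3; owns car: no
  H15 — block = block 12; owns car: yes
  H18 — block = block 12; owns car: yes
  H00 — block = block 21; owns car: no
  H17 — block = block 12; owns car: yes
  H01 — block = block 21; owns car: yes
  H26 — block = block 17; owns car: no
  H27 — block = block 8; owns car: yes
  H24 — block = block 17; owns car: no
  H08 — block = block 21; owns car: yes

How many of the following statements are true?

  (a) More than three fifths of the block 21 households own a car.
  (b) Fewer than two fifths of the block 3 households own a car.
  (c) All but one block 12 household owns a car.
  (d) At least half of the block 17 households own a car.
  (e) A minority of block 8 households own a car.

2

(a) block 21: |A| = 9, |A ∩ B| = 6; needs |A ∩ B| / |A| > 3/5 — true.
(b) block 3: |A| = 6, |A ∩ B| = 2; needs |A ∩ B| / |A| < 2/5 — true.
(c) block 12: |A| = 5, |A ∩ B| = 5; needs |A ∖ B| = 1 — false.
(d) block 17: |A| = 7, |A ∩ B| = 3; needs |A ∩ B| ≥ |A ∖ B| — false.
(e) block 8: |A| = 5, |A ∩ B| = 3; needs |A ∩ B| < |A ∖ B| — false.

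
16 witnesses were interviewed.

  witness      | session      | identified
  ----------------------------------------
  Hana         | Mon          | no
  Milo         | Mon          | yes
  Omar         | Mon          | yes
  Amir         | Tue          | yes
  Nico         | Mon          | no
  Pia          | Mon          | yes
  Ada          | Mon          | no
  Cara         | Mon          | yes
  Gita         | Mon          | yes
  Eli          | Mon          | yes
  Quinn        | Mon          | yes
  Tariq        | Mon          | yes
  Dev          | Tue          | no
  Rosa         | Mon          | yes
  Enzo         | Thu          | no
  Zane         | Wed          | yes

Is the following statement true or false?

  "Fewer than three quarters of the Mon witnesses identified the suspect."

False

'Fewer than three quarters of the Mon witnesses identified the suspect' holds iff |A ∩ B| / |A| < 3/4.
A (the restrictor) = {Hana, Milo, Omar, Nico, Pia, Ada, Cara, Gita, Eli, Quinn, Tariq, Rosa}, |A| = 12.
A ∩ B = {Milo, Omar, Pia, Cara, Gita, Eli, Quinn, Tariq, Rosa}, so |A ∩ B| = 9.
A ∖ B = {Hana, Nico, Ada}, so |A ∖ B| = 3.
|A ∩ B|/|A| = 9/12, so the statement is false.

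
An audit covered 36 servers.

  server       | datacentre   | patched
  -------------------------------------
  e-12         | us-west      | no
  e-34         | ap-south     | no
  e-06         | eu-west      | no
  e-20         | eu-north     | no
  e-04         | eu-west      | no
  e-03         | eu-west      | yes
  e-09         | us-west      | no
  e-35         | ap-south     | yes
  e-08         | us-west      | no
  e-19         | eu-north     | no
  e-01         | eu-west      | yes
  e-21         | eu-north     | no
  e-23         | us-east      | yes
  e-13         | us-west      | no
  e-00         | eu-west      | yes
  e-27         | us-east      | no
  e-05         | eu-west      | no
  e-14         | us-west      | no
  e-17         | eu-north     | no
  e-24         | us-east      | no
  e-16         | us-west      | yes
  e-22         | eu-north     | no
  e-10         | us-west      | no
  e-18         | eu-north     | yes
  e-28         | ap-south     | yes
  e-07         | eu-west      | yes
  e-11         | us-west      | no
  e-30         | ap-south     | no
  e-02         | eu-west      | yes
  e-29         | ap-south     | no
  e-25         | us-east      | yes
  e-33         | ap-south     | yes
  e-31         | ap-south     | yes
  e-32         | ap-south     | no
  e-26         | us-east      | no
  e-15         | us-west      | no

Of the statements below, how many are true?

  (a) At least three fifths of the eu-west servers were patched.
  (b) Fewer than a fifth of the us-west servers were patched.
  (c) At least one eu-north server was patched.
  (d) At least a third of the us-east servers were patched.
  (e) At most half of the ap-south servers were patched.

5

(a) eu-west: |A| = 8, |A ∩ B| = 5; needs |A ∩ B| / |A| ≥ 3/5 — true.
(b) us-west: |A| = 9, |A ∩ B| = 1; needs |A ∩ B| / |A| < 1/5 — true.
(c) eu-north: |A| = 6, |A ∩ B| = 1; needs A ∩ B ≠ ∅ (|A ∩ B| ≥ 1) — true.
(d) us-east: |A| = 5, |A ∩ B| = 2; needs |A ∩ B| / |A| ≥ 1/3 — true.
(e) ap-south: |A| = 8, |A ∩ B| = 4; needs |A ∩ B| ≤ |A ∖ B| — true.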